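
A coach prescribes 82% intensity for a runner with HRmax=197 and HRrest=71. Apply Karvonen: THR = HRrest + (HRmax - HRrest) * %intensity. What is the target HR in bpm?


Heart rate reserve = 197 - 71 = 126
Intensity fraction = 82 / 100 = 0.82
THR = 71 + 126 * 0.82 = 174.32 bpm

174.32 bpm


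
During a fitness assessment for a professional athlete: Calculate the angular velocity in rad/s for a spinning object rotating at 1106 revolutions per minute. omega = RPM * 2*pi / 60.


omega = RPM * 2*pi / 60
= 1106 * 6.28318531 / 60
= 115.82 rad/s

115.82 rad/s


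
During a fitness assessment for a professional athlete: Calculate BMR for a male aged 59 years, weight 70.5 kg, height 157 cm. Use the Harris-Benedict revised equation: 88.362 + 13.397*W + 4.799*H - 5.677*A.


Substituting values:
W term = 13.397 * 70.5 = 944.4885
H term = 4.799 * 157 = 753.443
A term = 5.677 * 59 = 334.943
BMR = 1451.35 kcal/day

1451.35 kcal/day


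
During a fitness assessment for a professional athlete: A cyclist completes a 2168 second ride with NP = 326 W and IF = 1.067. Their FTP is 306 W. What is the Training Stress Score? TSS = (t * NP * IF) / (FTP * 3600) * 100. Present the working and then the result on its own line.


t * NP * IF = 2168 * 326 * 1.067 = 754121.456
FTP * 3600 = 1101600
TSS = (754121.456 / 1101600) * 100 = 68.46

68.46 TSS


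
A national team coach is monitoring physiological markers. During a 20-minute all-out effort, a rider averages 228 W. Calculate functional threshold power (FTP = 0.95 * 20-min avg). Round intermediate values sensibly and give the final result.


FTP = 0.95 * 228
= 216.6 W

216.6 W


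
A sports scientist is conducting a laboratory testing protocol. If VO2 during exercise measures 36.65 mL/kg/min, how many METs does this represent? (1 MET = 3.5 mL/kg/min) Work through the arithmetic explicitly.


METs = VO2 / 3.5 = 36.65 / 3.5 = 10.47

10.47 METs


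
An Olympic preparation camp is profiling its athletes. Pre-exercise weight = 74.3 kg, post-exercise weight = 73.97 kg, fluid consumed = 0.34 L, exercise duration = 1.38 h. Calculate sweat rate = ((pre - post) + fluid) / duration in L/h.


Weight loss = 74.3 - 73.97 = 0.33 kg (approx L)
Total sweat = 0.33 + 0.34 = 0.67 L
Sweat rate = 0.67 / 1.38 = 0.486 L/h

0.486 L/h


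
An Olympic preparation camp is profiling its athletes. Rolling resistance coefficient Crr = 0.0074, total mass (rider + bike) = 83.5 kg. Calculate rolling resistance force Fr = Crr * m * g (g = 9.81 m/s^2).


Fr = Crr * m * g
= 0.0074 * 83.5 * 9.81
= 6.062 N

6.062 N


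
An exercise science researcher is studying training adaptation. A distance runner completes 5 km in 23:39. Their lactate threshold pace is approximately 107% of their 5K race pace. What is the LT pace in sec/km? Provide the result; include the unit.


Convert to seconds: 23 min 39 s = 1419 s
Pace per km = 1419 / 5 = 283.8 s/km
LT pace = 283.8 * 1.07 = 303.67 s/km

303.67 s/km


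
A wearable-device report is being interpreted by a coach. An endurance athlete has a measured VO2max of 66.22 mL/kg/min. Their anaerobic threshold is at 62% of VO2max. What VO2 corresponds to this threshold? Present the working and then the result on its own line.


Anaerobic threshold VO2 = VO2max * 62%
= 66.22 * 0.62
= 41.06 mL/kg/min

41.06 mL/kg/min


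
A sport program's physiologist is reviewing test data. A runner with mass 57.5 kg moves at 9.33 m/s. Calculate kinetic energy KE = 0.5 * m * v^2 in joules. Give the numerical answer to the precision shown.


v^2 = 9.33^2 = 87.0489
KE = 0.5 * 57.5 * 87.0489
= 2502.66 J

2502.66 J


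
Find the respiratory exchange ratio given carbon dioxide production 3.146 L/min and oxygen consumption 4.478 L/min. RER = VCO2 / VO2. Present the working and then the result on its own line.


VCO2 = 3.146 L/min
VO2 = 4.478 L/min
RER = 3.146 / 4.478 = 0.7025

0.7025


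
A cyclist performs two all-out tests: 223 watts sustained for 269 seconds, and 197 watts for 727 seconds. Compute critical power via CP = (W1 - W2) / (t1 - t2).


W1 = P1 * t1 = 223 * 269 = 59987 J
W2 = P2 * t2 = 197 * 727 = 143219 J
CP = (59987 - 143219) / (269 - 727)
= 181.73 W

181.73 W


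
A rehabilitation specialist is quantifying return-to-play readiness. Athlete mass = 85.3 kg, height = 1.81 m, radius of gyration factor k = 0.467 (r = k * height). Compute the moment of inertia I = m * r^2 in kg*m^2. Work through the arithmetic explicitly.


r = k * height = 0.467 * 1.81 = 0.84527 m
r^2 = 0.84527^2 = 0.714481
I = 85.3 * 0.714481 = 60.945 kg*m^2

60.945 kg*m^2


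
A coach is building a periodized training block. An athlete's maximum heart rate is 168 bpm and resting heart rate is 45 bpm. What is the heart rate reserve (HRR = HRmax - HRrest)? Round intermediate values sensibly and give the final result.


HRR = HRmax - HRrest
= 168 - 45
= 123 bpm

123 bpm


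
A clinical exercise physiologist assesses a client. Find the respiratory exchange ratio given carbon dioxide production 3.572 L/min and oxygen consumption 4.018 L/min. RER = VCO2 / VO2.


VCO2 = 3.572 L/min
VO2 = 4.018 L/min
RER = 3.572 / 4.018 = 0.889

0.889


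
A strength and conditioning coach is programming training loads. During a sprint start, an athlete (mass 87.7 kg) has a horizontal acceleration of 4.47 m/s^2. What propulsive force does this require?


Propulsive force = mass * acceleration
= 87.7 kg * 4.47 m/s^2
= 392.02 N

392.02 N


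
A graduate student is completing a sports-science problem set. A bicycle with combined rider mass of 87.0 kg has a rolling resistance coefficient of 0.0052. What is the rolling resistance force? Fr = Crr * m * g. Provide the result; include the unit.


Fr = 0.0052 * 87.0 * 9.81
= 0.4524 * 9.81
= 4.438 N

4.438 N


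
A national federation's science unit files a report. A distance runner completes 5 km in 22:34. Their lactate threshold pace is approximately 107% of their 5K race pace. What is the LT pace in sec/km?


Convert to seconds: 22 min 34 s = 1354 s
Pace per km = 1354 / 5 = 270.8 s/km
LT pace = 270.8 * 1.07 = 289.76 s/km

289.76 s/km


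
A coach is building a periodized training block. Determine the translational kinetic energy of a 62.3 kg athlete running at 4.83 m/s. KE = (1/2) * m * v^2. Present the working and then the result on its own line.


KE = 0.5 * m * v^2
= 0.5 * 62.3 * 4.83^2
= 0.5 * 62.3 * 23.3289
= 726.7 J

726.7 J


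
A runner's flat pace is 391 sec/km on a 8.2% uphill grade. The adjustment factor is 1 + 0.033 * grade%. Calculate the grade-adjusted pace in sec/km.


Factor = 1 + 0.033 * 8.2 = 1.2706
Adjusted pace = 391 * 1.2706
= 496.8 sec/km

496.8 s/km


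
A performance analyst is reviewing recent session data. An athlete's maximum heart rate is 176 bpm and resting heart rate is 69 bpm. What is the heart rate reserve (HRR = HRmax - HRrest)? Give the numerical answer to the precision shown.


HRR = HRmax - HRrest
= 176 - 69
= 107 bpm

107 bpm


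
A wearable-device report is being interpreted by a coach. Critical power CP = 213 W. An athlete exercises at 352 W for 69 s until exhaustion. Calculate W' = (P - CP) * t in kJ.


P - CP = 352 - 213 = 139 W
W' = 139 * 69 = 9591 J
= 9591 / 1000 = 9.591 kJ

9.591 kJ


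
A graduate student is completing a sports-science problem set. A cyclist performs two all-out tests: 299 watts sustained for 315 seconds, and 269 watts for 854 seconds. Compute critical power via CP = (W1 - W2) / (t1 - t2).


W1 = P1 * t1 = 299 * 315 = 94185 J
W2 = P2 * t2 = 269 * 854 = 229726 J
CP = (94185 - 229726) / (315 - 854)
= 251.47 W

251.47 W


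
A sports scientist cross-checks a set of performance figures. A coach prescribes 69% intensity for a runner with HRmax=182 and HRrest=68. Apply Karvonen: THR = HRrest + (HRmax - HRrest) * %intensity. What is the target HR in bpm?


Heart rate reserve = 182 - 68 = 114
Intensity fraction = 69 / 100 = 0.69
THR = 68 + 114 * 0.69 = 146.66 bpm

146.66 bpm


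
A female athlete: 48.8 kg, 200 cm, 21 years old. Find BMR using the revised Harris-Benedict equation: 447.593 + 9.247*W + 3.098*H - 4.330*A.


Intercept = 447.593
Weight contribution = 9.247 * 48.8 = 451.2536
Height contribution = 3.098 * 200 = 619.6
Age contribution = 4.33 * 21 = 90.93
BMR = 447.593 + 451.2536 + 619.6 - 90.93
= 1427.52 kcal/day

1427.52 kcal/day


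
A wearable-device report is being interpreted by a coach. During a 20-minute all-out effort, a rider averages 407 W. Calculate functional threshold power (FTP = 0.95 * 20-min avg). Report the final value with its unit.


FTP = 0.95 * 407
= 386.65 W

386.65 W


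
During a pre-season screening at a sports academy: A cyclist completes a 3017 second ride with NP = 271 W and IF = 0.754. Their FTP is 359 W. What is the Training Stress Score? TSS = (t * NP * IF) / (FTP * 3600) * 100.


t * NP * IF = 3017 * 271 * 0.754 = 616475.678
FTP * 3600 = 1292400
TSS = (616475.678 / 1292400) * 100 = 47.7

47.7 TSS


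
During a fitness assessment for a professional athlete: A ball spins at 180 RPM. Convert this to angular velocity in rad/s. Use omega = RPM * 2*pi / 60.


omega = 180 * 2 * pi / 60
= 180 * 6.28318531 / 60
= 1130.973 / 60
= 18.85 rad/s

18.85 rad/s


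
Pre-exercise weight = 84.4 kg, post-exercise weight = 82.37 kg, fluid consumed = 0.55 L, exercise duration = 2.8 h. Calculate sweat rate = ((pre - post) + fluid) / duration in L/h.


Weight loss = 84.4 - 82.37 = 2.03 kg (approx L)
Total sweat = 2.03 + 0.55 = 2.58 L
Sweat rate = 2.58 / 2.8 = 0.921 L/h

0.921 L/h


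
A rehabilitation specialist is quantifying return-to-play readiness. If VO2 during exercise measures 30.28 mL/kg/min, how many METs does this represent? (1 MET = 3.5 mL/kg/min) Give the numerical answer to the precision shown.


METs = VO2 / 3.5 = 30.28 / 3.5 = 8.65

8.65 METs


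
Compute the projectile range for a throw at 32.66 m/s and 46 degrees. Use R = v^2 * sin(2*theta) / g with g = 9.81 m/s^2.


Two times the angle = 92 degrees
sin(92) = 0.999391
R = 1066.6756 * 0.999391 / 9.81 = 108.667 m

108.667 m


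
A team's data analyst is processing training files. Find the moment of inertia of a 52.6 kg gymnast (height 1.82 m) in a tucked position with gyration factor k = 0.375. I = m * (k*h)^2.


Radius of gyration = 0.375 * 1.82 = 0.6825 m
I = 52.6 * 0.6825^2
= 52.6 * 0.465806
= 24.501 kg*m^2

24.501 kg*m^2


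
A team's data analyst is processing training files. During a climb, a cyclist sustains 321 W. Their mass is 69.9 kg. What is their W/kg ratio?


Power-to-weight = 321 W / 69.9 kg
= 4.592 W/kg

4.592 W/kg


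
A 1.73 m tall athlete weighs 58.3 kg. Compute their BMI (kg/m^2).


height^2 = 2.9929 m^2
BMI = 58.3 / 2.9929 = 19.48 kg/m^2

19.48 kg/m^2


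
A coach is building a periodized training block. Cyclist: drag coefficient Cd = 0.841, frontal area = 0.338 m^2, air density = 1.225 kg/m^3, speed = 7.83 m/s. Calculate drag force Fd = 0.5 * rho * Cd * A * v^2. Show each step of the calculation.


v^2 = 7.83^2 = 61.3089
Fd = 0.5 * 1.225 * 0.841 * 0.338 * 61.3089
= 10.674 N

10.674 N


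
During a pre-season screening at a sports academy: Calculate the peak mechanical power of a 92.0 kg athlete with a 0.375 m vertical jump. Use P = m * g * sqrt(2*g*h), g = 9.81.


First, sqrt(2gh) = sqrt(2 * 9.81 * 0.375)
= sqrt(7.3575) = 2.712471 m/s
Power = 92.0 * 9.81 * 2.712471 = 2448.06 W

2448.06 W


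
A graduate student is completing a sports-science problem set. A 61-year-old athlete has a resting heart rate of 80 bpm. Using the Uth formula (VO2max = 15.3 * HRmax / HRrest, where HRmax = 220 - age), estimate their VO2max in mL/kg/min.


HRmax = 220 - 61 = 159 bpm
Ratio = HRmax / HRrest = 159 / 80 = 1.9875
VO2max = 15.3 * 1.9875 = 30.41 mL/kg/min

30.41 mL/kg/min


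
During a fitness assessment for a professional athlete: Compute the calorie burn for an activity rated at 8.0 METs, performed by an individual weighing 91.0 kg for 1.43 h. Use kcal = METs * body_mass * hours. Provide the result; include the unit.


Product of METs and mass = 8.0 * 91.0 = 728.0
Total kcal = 728.0 * 1.43 = 1041.04 kcal

1041.04 kcal


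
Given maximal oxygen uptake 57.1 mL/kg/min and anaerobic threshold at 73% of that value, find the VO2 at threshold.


Percentage as decimal = 0.73
VO2 at AT = 57.1 * 0.73 = 41.68 mL/kg/min

41.68 mL/kg/min


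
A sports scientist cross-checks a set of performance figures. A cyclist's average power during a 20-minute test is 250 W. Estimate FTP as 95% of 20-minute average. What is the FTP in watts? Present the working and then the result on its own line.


FTP = 20-min power * 0.95
= 250 * 0.95
= 237.5 W

237.5 W


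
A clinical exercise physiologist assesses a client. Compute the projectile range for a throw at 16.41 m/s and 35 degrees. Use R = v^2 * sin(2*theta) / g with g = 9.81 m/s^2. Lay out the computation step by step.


Two times the angle = 70 degrees
sin(70) = 0.939693
R = 269.2881 * 0.939693 / 9.81 = 25.795 m

25.795 m


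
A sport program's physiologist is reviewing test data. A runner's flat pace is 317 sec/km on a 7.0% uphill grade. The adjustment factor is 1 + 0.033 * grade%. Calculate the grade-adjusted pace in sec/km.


Factor = 1 + 0.033 * 7.0 = 1.231
Adjusted pace = 317 * 1.231
= 390.23 sec/km

390.23 s/km


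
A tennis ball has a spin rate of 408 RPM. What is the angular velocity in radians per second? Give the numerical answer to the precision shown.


Convert RPM to rad/s: multiply by 2*pi and divide by 60
omega = 408 * 2 * pi / 60
= 42.726 rad/s

42.726 rad/s


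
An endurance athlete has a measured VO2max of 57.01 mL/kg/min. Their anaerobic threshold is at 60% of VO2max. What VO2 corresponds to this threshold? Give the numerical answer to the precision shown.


Anaerobic threshold VO2 = VO2max * 60%
= 57.01 * 0.6
= 34.21 mL/kg/min

34.21 mL/kg/min


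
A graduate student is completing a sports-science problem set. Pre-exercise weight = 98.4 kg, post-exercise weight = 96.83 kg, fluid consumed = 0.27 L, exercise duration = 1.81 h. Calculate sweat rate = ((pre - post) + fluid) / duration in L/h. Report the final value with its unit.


Weight loss = 98.4 - 96.83 = 1.57 kg (approx L)
Total sweat = 1.57 + 0.27 = 1.84 L
Sweat rate = 1.84 / 1.81 = 1.017 L/h

1.017 L/h


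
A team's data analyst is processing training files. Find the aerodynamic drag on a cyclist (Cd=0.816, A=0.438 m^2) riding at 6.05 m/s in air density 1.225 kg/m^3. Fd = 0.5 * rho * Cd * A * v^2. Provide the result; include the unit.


Fd = 0.5 * 1.225 * 0.816 * 0.438 * 6.05^2
= 0.5 * 1.225 * 0.816 * 0.438 * 36.6025
= 8.013 N

8.013 N


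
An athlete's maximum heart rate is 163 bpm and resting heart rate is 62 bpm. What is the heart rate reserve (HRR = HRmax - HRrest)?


HRR = HRmax - HRrest
= 163 - 62
= 101 bpm

101 bpm


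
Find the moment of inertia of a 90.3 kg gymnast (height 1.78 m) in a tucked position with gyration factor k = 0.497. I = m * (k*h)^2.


Radius of gyration = 0.497 * 1.78 = 0.88466 m
I = 90.3 * 0.88466^2
= 90.3 * 0.782623
= 70.671 kg*m^2

70.671 kg*m^2


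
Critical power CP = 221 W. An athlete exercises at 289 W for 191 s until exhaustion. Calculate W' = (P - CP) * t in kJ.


P - CP = 289 - 221 = 68 W
W' = 68 * 191 = 12988 J
= 12988 / 1000 = 12.988 kJ

12.988 kJ


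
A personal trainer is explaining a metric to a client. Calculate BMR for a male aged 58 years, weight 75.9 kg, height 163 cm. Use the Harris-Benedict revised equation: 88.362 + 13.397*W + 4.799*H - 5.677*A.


Substituting values:
W term = 13.397 * 75.9 = 1016.8323
H term = 4.799 * 163 = 782.237
A term = 5.677 * 58 = 329.266
BMR = 1558.17 kcal/day

1558.17 kcal/day


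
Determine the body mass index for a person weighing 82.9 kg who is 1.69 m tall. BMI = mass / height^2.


BMI = mass / height^2
= 82.9 / 1.69^2
= 82.9 / 2.8561
= 29.03 kg/m^2

29.03 kg/m^2


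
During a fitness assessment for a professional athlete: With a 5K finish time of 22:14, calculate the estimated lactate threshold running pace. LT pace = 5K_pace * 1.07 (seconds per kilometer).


Race duration = 1334 s for 5 km
Average pace = 1334 / 5 = 266.8 s/km
LT pace = 266.8 * 1.07
= 285.48 s/km

285.48 s/km


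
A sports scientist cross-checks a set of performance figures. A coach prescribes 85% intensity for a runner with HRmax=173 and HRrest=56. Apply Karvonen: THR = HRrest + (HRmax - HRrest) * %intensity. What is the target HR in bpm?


Heart rate reserve = 173 - 56 = 117
Intensity fraction = 85 / 100 = 0.85
THR = 56 + 117 * 0.85 = 155.45 bpm

155.45 bpm


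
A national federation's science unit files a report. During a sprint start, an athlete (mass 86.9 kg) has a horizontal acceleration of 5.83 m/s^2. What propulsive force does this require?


Propulsive force = mass * acceleration
= 86.9 kg * 5.83 m/s^2
= 506.63 N

506.63 N


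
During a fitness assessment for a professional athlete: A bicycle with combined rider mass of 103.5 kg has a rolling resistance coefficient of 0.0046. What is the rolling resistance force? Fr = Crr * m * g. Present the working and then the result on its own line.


Fr = 0.0046 * 103.5 * 9.81
= 0.4761 * 9.81
= 4.671 N

4.671 N


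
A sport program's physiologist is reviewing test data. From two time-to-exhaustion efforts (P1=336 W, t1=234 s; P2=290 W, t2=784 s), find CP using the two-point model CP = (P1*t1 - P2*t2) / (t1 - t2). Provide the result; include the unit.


Work in trial 1 = 78624 J
Work in trial 2 = 227360 J
Delta work = -148736 J
Delta time = -550 s
CP = -148736 / -550 = 270.43 W

270.43 W


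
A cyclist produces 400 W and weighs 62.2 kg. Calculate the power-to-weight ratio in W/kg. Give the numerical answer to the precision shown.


P/W = power / mass
= 400 / 62.2
= 6.431 W/kg

6.431 W/kg


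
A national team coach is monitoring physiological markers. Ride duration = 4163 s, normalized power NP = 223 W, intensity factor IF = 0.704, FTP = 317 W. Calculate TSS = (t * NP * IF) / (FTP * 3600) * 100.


Numerator = 4163 * 223 * 0.704 = 653557.696
Denominator = 317 * 3600 = 1141200
TSS = 653557.696 / 1141200 * 100
= 57.27

57.27 TSS


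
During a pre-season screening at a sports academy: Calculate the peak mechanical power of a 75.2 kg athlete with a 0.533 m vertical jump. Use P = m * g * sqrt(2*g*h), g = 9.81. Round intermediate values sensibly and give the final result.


First, sqrt(2gh) = sqrt(2 * 9.81 * 0.533)
= sqrt(10.45746) = 3.2338 m/s
Power = 75.2 * 9.81 * 3.2338 = 2385.61 W

2385.61 W


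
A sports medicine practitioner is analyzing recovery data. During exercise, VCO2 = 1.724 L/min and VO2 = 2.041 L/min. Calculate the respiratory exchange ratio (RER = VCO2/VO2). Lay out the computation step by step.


RER = VCO2 / VO2
= 1.724 / 2.041
= 0.8447

0.8447


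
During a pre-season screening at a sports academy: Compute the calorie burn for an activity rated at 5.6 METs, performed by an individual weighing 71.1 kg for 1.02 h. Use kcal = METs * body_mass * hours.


Product of METs and mass = 5.6 * 71.1 = 398.16
Total kcal = 398.16 * 1.02 = 406.12 kcal

406.12 kcal


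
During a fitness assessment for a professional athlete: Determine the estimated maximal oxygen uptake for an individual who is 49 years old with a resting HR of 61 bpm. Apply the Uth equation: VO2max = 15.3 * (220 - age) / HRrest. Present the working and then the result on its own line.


HRmax = 220 - 49 = 171
VO2max = 15.3 * (171 / 61)
= 15.3 * 2.8033
= 42.89 mL/kg/min

42.89 mL/kg/min


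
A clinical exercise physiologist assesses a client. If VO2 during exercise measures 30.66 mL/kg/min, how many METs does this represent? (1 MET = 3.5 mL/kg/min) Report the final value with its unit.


METs = VO2 / 3.5 = 30.66 / 3.5 = 8.76

8.76 METs


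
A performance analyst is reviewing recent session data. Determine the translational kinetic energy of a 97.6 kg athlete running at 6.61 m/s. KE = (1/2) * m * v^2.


KE = 0.5 * m * v^2
= 0.5 * 97.6 * 6.61^2
= 0.5 * 97.6 * 43.6921
= 2132.17 J

2132.17 J


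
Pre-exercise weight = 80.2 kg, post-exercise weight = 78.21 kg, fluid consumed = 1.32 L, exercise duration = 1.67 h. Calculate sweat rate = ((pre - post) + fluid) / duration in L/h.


Weight loss = 80.2 - 78.21 = 1.99 kg (approx L)
Total sweat = 1.99 + 1.32 = 3.31 L
Sweat rate = 3.31 / 1.67 = 1.982 L/h

1.982 L/h


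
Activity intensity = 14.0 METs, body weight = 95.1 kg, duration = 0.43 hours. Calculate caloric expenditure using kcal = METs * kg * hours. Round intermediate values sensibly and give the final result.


kcal = 14.0 * 95.1 * 0.43
= 1331.4 * 0.43
= 572.5 kcal

572.5 kcal


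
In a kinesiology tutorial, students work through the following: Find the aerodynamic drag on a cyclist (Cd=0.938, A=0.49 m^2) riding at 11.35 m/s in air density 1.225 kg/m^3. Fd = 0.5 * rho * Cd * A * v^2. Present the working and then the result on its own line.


Fd = 0.5 * 1.225 * 0.938 * 0.49 * 11.35^2
= 0.5 * 1.225 * 0.938 * 0.49 * 128.8225
= 36.266 N

36.266 N


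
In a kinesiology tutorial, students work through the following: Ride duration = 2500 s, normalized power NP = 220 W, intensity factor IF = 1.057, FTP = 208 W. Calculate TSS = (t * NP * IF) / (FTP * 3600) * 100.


Numerator = 2500 * 220 * 1.057 = 581350.0
Denominator = 208 * 3600 = 748800
TSS = 581350.0 / 748800 * 100
= 77.64

77.64 TSS


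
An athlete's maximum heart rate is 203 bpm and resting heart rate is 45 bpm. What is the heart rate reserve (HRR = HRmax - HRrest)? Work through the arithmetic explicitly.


HRR = HRmax - HRrest
= 203 - 45
= 158 bpm

158 bpm


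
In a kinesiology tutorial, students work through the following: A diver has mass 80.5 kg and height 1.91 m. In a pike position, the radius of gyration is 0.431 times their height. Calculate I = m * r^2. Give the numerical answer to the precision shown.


r = 0.431 * 1.91 = 0.82321 m
I = m * r^2 = 80.5 * 0.677675 = 54.553 kg*m^2

54.553 kg*m^2


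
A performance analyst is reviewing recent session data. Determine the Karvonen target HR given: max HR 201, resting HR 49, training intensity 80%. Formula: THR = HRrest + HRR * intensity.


HRR = HRmax - HRrest = 201 - 49 = 152
THR = 49 + 152 * 0.8
= 170.6 bpm

170.6 bpm


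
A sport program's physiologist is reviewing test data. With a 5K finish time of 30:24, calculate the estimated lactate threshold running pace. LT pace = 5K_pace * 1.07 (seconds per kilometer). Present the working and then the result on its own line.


Race duration = 1824 s for 5 km
Average pace = 1824 / 5 = 364.8 s/km
LT pace = 364.8 * 1.07
= 390.34 s/km

390.34 s/km


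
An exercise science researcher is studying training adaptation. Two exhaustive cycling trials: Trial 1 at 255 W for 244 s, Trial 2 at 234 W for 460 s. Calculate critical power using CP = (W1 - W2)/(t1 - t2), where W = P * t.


W1 = 255 * 244 = 62220 J
W2 = 234 * 460 = 107640 J
CP = (62220 - 107640) / (244 - 460)
= -45420 / -216
= 210.28 W

210.28 W


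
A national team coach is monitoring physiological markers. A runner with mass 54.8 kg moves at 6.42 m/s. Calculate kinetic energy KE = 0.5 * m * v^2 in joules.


v^2 = 6.42^2 = 41.2164
KE = 0.5 * 54.8 * 41.2164
= 1129.33 J

1129.33 J


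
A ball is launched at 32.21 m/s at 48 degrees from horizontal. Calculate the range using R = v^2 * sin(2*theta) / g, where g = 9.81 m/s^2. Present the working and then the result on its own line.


sin(2 * 48) = sin(96) = 0.994522
v^2 = 32.21^2 = 1037.4841
R = 1037.4841 * 0.994522 / 9.81
= 105.178 m

105.178 m


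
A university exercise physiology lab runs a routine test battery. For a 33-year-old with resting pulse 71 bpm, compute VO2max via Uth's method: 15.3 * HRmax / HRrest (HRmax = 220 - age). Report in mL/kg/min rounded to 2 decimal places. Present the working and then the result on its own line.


Step 1: HRmax = 220 - 33 = 187 bpm
Step 2: Ratio = 187 / 71 = 2.6338
Step 3: VO2max = 15.3 * 2.6338 = 40.3 mL/kg/min

40.3 mL/kg/min


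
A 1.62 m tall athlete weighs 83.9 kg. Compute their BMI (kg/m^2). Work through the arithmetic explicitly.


height^2 = 2.6244 m^2
BMI = 83.9 / 2.6244 = 31.97 kg/m^2

31.97 kg/m^2


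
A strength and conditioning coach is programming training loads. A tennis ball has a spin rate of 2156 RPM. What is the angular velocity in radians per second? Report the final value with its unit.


Convert RPM to rad/s: multiply by 2*pi and divide by 60
omega = 2156 * 2 * pi / 60
= 225.776 rad/s

225.776 rad/s


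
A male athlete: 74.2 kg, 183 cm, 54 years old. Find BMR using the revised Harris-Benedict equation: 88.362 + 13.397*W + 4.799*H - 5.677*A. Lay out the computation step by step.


Intercept = 88.362
Weight contribution = 13.397 * 74.2 = 994.0574
Height contribution = 4.799 * 183 = 878.217
Age contribution = 5.677 * 54 = 306.558
BMR = 88.362 + 994.0574 + 878.217 - 306.558
= 1654.08 kcal/day

1654.08 kcal/day


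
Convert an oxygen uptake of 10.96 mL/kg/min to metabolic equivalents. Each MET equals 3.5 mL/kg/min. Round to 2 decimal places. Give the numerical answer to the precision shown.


One MET = 3.5 mL/kg/min
Number of METs = 10.96 / 3.5
= 3.13 METs

3.13 METs


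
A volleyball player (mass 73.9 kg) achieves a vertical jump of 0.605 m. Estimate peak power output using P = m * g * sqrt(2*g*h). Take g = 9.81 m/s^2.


2 * g * h = 2 * 9.81 * 0.605 = 11.8701
sqrt(11.8701) = 3.445301 m/s
P = 73.9 * 9.81 * 3.445301 = 2497.7 W

2497.7 W


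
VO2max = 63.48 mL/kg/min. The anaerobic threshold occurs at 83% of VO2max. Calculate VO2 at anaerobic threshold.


AT fraction = 83 / 100 = 0.83
AT VO2 = 63.48 * 0.83
= 52.69 mL/kg/min

52.69 mL/kg/min


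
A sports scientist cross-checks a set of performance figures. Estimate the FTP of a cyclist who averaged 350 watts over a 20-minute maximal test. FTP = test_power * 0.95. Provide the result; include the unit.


FTP = 350 * 0.95 = 332.5 W

332.5 W


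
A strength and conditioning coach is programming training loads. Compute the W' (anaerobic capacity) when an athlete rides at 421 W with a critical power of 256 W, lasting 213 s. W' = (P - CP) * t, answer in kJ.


Above-CP power = 165 W
Duration = 213 s
W' = 165 * 213 = 35145 J
Convert: 35145 / 1000 = 35.145 kJ

35.145 kJ


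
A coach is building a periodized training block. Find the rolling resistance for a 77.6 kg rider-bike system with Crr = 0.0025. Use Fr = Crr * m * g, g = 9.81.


m * g = 77.6 * 9.81 = 761.256 N
Fr = 0.0025 * 761.256 = 1.903 N

1.903 N


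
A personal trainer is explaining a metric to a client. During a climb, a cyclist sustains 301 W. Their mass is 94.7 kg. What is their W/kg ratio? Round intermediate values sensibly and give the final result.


Power-to-weight = 301 W / 94.7 kg
= 3.178 W/kg

3.178 W/kg


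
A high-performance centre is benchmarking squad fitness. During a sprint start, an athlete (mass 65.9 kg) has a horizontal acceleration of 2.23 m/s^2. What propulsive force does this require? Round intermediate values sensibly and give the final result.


Propulsive force = mass * acceleration
= 65.9 kg * 2.23 m/s^2
= 146.96 N

146.96 N


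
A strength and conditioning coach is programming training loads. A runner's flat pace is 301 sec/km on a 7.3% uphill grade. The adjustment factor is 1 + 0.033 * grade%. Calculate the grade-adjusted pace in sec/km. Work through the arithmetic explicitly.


Factor = 1 + 0.033 * 7.3 = 1.2409
Adjusted pace = 301 * 1.2409
= 373.51 sec/km

373.51 s/km


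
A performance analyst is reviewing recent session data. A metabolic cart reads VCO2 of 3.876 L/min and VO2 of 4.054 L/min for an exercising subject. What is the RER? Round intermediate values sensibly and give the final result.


RER = VCO2 / VO2 = 3.876 / 4.054 = 0.9561

0.9561


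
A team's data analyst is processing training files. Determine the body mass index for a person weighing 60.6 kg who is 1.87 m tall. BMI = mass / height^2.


BMI = mass / height^2
= 60.6 / 1.87^2
= 60.6 / 3.4969
= 17.33 kg/m^2

17.33 kg/m^2


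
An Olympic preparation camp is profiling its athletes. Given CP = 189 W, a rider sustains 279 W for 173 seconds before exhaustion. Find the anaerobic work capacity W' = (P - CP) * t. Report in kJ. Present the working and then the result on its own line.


Excess power = 279 - 189 = 90 W
Work above CP = 90 * 173 = 15570 J
W' = 15.57 kJ

15.57 kJ


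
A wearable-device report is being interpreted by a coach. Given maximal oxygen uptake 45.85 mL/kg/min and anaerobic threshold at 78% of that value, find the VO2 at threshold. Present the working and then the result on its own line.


Percentage as decimal = 0.78
VO2 at AT = 45.85 * 0.78 = 35.76 mL/kg/min

35.76 mL/kg/min


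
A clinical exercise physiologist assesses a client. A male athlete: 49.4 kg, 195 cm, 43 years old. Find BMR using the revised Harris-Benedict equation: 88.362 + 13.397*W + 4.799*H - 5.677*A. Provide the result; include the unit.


Intercept = 88.362
Weight contribution = 13.397 * 49.4 = 661.8118
Height contribution = 4.799 * 195 = 935.805
Age contribution = 5.677 * 43 = 244.111
BMR = 88.362 + 661.8118 + 935.805 - 244.111
= 1441.87 kcal/day

1441.87 kcal/day


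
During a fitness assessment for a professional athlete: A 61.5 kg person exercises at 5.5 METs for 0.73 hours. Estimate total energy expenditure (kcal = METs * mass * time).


Energy = METs * mass(kg) * time(h)
= 5.5 * 61.5 * 0.73
= 246.92 kcal

246.92 kcal


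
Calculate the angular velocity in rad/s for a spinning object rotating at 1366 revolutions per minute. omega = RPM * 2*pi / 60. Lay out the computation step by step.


omega = RPM * 2*pi / 60
= 1366 * 6.28318531 / 60
= 143.047 rad/s

143.047 rad/s


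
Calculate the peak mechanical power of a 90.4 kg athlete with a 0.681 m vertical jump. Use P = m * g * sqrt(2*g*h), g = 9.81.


First, sqrt(2gh) = sqrt(2 * 9.81 * 0.681)
= sqrt(13.36122) = 3.6553 m/s
Power = 90.4 * 9.81 * 3.6553 = 3241.61 W

3241.61 W


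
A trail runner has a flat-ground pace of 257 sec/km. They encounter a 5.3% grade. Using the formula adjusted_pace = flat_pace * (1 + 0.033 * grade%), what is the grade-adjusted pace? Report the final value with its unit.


Grade factor = 1 + 0.033 * 5.3 = 1.1749
Adjusted = 257 * 1.1749 = 301.95 sec/km

301.95 s/km


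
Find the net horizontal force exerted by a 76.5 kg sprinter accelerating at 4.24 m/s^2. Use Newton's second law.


Newton's second law: F = m * a
F = 76.5 * 4.24 = 324.36 N

324.36 N


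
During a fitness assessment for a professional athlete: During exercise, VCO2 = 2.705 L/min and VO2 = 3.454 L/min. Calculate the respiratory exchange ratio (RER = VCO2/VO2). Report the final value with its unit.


RER = VCO2 / VO2
= 2.705 / 3.454
= 0.7831

0.7831


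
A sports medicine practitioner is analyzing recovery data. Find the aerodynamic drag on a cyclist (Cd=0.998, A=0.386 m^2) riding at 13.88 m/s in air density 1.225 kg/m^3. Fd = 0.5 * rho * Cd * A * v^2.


Fd = 0.5 * 1.225 * 0.998 * 0.386 * 13.88^2
= 0.5 * 1.225 * 0.998 * 0.386 * 192.6544
= 45.457 N

45.457 N


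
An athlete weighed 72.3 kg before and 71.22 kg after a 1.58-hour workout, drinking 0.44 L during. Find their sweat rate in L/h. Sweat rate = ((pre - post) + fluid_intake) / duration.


Body mass change = 1.08 kg
Total sweat loss = 1.08 + 0.44 = 1.52 L
Rate = 1.52 / 1.58 = 0.962 L/h

0.962 L/h


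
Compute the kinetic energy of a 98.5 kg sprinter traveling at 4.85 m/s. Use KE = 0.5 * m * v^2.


Velocity squared = 23.5225
KE = 0.5 * 98.5 * 23.5225 = 1158.48 J

1158.48 J


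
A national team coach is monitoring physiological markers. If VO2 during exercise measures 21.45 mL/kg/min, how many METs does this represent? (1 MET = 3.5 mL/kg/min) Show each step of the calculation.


METs = VO2 / 3.5 = 21.45 / 3.5 = 6.13

6.13 METs


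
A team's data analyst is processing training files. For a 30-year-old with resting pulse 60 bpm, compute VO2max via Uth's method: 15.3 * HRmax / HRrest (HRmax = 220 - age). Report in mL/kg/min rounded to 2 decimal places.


Step 1: HRmax = 220 - 30 = 190 bpm
Step 2: Ratio = 190 / 60 = 3.1667
Step 3: VO2max = 15.3 * 3.1667 = 48.45 mL/kg/min

48.45 mL/kg/min


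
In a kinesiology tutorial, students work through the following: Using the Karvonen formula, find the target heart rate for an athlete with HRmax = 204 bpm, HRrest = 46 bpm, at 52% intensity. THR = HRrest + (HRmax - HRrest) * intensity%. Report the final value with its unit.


HRR = 204 - 46 = 158
THR = 46 + 158 * 0.52
= 46 + 82.16
= 128.16 bpm

128.16 bpm


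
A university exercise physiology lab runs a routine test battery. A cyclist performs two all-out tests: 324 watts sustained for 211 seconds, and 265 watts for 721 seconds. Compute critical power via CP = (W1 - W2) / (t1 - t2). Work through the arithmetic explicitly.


W1 = P1 * t1 = 324 * 211 = 68364 J
W2 = P2 * t2 = 265 * 721 = 191065 J
CP = (68364 - 191065) / (211 - 721)
= 240.59 W

240.59 W


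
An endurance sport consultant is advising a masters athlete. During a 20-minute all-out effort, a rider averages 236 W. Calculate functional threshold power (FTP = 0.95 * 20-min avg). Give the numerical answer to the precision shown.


FTP = 0.95 * 236
= 224.2 W

224.2 W


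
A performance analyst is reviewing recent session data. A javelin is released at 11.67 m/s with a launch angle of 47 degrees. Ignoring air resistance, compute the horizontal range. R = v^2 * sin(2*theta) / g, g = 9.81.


Launch speed squared = 136.1889
sin(2 * 47 deg) = 0.997564
Range = 136.1889 * 0.997564 / 9.81
= 13.849 m

13.849 m


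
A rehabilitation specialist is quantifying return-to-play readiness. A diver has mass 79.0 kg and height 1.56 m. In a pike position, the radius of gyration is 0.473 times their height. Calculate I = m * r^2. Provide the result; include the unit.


r = 0.473 * 1.56 = 0.73788 m
I = m * r^2 = 79.0 * 0.544467 = 43.013 kg*m^2

43.013 kg*m^2


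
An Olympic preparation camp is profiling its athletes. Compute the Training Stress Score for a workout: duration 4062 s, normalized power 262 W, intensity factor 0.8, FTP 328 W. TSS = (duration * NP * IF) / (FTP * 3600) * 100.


Product = 4062 * 262 * 0.8 = 851395.2
Base = 328 * 3600 = 1180800
TSS = 851395.2 / 1180800 * 100 = 72.1

72.1 TSS


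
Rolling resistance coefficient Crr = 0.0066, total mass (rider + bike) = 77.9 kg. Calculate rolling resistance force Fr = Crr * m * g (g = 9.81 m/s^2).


Fr = Crr * m * g
= 0.0066 * 77.9 * 9.81
= 5.044 N

5.044 N


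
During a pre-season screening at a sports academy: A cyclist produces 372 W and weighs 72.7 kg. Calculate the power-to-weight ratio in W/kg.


P/W = power / mass
= 372 / 72.7
= 5.117 W/kg

5.117 W/kg


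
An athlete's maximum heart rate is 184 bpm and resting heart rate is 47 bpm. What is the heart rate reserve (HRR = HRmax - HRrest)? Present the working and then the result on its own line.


HRR = HRmax - HRrest
= 184 - 47
= 137 bpm

137 bpm


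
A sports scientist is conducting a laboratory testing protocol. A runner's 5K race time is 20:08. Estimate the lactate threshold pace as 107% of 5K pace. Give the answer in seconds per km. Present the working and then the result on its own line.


Total race time = 20*60 + 8 = 1208 seconds
5K pace = 1208 / 5 = 241.6 sec/km
LT pace = 241.6 * 1.07 = 258.51 sec/km

258.51 s/km


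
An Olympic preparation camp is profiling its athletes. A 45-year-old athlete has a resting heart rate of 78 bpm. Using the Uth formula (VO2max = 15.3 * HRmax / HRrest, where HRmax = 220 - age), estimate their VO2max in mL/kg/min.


HRmax = 220 - 45 = 175 bpm
Ratio = HRmax / HRrest = 175 / 78 = 2.2436
VO2max = 15.3 * 2.2436 = 34.33 mL/kg/min

34.33 mL/kg/min


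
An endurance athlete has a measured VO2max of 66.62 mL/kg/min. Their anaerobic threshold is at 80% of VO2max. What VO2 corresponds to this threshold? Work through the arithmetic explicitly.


Anaerobic threshold VO2 = VO2max * 80%
= 66.62 * 0.8
= 53.3 mL/kg/min

53.3 mL/kg/min


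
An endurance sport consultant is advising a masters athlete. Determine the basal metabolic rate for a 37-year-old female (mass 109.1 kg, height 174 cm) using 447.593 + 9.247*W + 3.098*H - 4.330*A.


BMR = 447.593 + 9.247*109.1 + 3.098*174 - 4.330*37
= 1835.28 kcal/day

1835.28 kcal/day


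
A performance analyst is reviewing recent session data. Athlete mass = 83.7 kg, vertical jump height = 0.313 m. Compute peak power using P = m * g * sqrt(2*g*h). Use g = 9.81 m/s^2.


sqrt(2 * 9.81 * 0.313) = sqrt(6.14106) = 2.478116 m/s
P = 83.7 * 9.81 * 2.478116
= 2034.77 W

2034.77 W


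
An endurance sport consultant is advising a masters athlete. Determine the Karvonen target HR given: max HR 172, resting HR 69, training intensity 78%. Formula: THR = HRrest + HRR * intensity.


HRR = HRmax - HRrest = 172 - 69 = 103
THR = 69 + 103 * 0.78
= 149.34 bpm

149.34 bpm


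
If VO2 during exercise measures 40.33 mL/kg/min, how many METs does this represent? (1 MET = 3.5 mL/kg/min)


METs = VO2 / 3.5 = 40.33 / 3.5 = 11.52

11.52 METs


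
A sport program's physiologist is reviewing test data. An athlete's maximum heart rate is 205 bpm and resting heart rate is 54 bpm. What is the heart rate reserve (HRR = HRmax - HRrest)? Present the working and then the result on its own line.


HRR = HRmax - HRrest
= 205 - 54
= 151 bpm

151 bpm


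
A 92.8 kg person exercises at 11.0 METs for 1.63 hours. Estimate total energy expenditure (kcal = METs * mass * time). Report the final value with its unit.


Energy = METs * mass(kg) * time(h)
= 11.0 * 92.8 * 1.63
= 1663.9 kcal

1663.9 kcal


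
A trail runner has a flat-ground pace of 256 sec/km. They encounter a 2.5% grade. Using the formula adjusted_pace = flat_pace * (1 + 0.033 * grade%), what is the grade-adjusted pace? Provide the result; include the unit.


Grade factor = 1 + 0.033 * 2.5 = 1.0825
Adjusted = 256 * 1.0825 = 277.12 sec/km

277.12 s/km


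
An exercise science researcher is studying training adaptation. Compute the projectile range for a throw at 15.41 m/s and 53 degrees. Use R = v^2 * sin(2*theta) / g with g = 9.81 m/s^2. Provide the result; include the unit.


Two times the angle = 106 degrees
sin(106) = 0.961262
R = 237.4681 * 0.961262 / 9.81 = 23.269 m

23.269 m


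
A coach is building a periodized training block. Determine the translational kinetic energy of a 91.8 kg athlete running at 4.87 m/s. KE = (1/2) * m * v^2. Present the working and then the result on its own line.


KE = 0.5 * m * v^2
= 0.5 * 91.8 * 4.87^2
= 0.5 * 91.8 * 23.7169
= 1088.61 J

1088.61 J


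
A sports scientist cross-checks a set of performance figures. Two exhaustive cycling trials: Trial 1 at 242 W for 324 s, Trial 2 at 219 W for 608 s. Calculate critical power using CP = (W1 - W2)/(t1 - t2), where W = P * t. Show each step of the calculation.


W1 = 242 * 324 = 78408 J
W2 = 219 * 608 = 133152 J
CP = (78408 - 133152) / (324 - 608)
= -54744 / -284
= 192.76 W

192.76 W


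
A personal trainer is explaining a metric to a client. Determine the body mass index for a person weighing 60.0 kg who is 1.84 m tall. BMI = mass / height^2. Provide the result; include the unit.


BMI = mass / height^2
= 60.0 / 1.84^2
= 60.0 / 3.3856
= 17.72 kg/m^2

17.72 kg/m^2


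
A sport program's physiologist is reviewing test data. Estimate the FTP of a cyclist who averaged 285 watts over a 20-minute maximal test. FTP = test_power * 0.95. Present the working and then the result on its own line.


FTP = 285 * 0.95 = 270.75 W

270.75 W


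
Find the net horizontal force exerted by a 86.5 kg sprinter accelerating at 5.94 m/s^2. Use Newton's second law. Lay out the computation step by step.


Newton's second law: F = m * a
F = 86.5 * 5.94 = 513.81 N

513.81 N


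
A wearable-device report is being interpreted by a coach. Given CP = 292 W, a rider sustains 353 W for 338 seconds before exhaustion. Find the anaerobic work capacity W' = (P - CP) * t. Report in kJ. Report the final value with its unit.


Excess power = 353 - 292 = 61 W
Work above CP = 61 * 338 = 20618 J
W' = 20.618 kJ

20.618 kJ
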